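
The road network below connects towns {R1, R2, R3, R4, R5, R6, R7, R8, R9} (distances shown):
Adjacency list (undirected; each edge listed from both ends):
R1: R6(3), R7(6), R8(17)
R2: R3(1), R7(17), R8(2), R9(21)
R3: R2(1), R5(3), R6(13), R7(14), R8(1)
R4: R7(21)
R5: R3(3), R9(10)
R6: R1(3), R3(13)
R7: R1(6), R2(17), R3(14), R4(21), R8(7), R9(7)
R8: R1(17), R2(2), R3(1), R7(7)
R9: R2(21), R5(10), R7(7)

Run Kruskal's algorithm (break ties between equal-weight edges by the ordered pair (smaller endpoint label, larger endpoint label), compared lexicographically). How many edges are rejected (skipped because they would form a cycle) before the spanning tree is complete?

Sort edges by weight, then run Kruskal:
R2-R3 (1): add — endpoints in different components.
R3-R8 (1): add — endpoints in different components.
R2-R8 (2): skip — R8 and R2 already connected.
R1-R6 (3): add — endpoints in different components.
R3-R5 (3): add — endpoints in different components.
R1-R7 (6): add — endpoints in different components.
R7-R8 (7): add — endpoints in different components.
R7-R9 (7): add — endpoints in different components.
R5-R9 (10): skip — R9 and R5 already connected.
R3-R6 (13): skip — R6 and R3 already connected.
R3-R7 (14): skip — R7 and R3 already connected.
R1-R8 (17): skip — R8 and R1 already connected.
R2-R7 (17): skip — R2 and R7 already connected.
R2-R9 (21): skip — R9 and R2 already connected.
R4-R7 (21): add — endpoints in different components.
Edges rejected before the tree was complete: 7.

7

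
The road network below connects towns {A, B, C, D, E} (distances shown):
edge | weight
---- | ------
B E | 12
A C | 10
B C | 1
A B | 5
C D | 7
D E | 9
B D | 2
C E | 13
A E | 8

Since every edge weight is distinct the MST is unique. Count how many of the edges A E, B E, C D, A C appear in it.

Kruskal's algorithm — process edges by increasing weight (ties by edge label):
B C (1): add — endpoints in different components.
B D (2): add — endpoints in different components.
A B (5): add — endpoints in different components.
C D (7): skip — C and D already connected.
A E (8): add — endpoints in different components.
MST edge set: {B C, B D, A B, A E}.
Of the listed edges, {A E} are in the MST → 1.

1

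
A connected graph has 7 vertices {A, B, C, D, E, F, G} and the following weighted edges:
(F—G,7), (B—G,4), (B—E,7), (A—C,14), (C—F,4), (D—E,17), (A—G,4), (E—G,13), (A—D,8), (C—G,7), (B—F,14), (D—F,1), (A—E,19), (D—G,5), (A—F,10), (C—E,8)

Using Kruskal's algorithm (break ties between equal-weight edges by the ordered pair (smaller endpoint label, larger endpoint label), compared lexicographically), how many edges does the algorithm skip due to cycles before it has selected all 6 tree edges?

0

Sort edges by weight, then run Kruskal:
D—F (1): add — endpoints in different components.
A—G (4): add — endpoints in different components.
B—G (4): add — endpoints in different components.
C—F (4): add — endpoints in different components.
D—G (5): add — endpoints in different components.
B—E (7): add — endpoints in different components.
Edges rejected before the tree was complete: 0.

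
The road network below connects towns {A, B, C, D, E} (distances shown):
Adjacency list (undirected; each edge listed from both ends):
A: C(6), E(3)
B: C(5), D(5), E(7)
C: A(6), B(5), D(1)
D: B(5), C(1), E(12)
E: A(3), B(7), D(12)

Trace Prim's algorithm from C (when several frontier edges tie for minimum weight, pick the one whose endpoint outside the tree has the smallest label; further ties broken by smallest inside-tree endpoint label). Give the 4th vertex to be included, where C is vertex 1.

Grow the tree from C using Prim:
Step 1: cheapest edge leaving the tree is C—D (1); add D.
Step 2: cheapest edge leaving the tree is B—C (5); add B.
Step 3: cheapest edge leaving the tree is A—C (6); add A.
Step 4: cheapest edge leaving the tree is A—E (3); add E.
Vertex order: C, D, B, A, E. The 4th vertex is A.

A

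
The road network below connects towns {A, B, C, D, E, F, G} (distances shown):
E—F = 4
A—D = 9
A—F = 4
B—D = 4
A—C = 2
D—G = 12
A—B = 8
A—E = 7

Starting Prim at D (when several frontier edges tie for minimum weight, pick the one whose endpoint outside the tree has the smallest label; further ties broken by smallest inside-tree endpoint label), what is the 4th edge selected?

A-F

Prim's algorithm from D:
Step 1: frontier [B—D 4, A—D 9, D—G 12] → take B—D (4); add B.
Step 2: frontier [A—B 8, A—D 9, D—G 12] → take A—B (8); add A.
Step 3: frontier [A—C 2, A—F 4, A—E 7, D—G 12] → take A—C (2); add C.
Step 4: frontier [A—F 4, A—E 7, D—G 12] → take A—F (4); add F.
Step 5: frontier [A—E 7, D—G 12, E—F 4] → take E—F (4); add E.
Step 6: frontier [D—G 12] → take D—G (12); add G.
The 4th edge added is A—F.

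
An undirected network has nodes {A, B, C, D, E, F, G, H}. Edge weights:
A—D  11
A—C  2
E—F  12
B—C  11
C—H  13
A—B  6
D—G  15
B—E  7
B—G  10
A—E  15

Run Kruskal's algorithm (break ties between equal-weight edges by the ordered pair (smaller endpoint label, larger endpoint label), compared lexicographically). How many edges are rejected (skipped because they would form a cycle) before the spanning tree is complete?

Kruskal's algorithm — process edges by increasing weight (ties by edge label):
A—C (2): add — endpoints in different components.
A—B (6): add — endpoints in different components.
B—E (7): add — endpoints in different components.
B—G (10): add — endpoints in different components.
A—D (11): add — endpoints in different components.
B—C (11): skip — B and C already connected.
E—F (12): add — endpoints in different components.
C—H (13): add — endpoints in different components.
Edges rejected before the tree was complete: 1.

1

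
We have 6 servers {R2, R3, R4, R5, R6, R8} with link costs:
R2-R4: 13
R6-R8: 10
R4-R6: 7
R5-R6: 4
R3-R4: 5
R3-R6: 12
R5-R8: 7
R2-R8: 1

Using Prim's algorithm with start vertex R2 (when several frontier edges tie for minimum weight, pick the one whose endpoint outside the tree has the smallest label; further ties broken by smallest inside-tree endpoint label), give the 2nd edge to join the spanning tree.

Grow the tree from R2 using Prim:
Step 1: cheapest edge leaving the tree is R2-R8 (1); add R8.
Step 2: cheapest edge leaving the tree is R5-R8 (7); add R5.
Step 3: cheapest edge leaving the tree is R5-R6 (4); add R6.
Step 4: cheapest edge leaving the tree is R4-R6 (7); add R4.
Step 5: cheapest edge leaving the tree is R3-R4 (5); add R3.
The 2nd edge added is R5-R8.

R5-R8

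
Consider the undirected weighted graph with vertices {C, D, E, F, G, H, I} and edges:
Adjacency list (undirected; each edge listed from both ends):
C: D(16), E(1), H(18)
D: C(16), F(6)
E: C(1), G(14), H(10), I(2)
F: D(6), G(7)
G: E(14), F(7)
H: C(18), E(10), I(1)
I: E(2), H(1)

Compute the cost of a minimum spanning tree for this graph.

Prim's algorithm from G:
Step 1: frontier [F-G 7, E-G 14] → take F-G (7); add F.
Step 2: frontier [D-F 6, E-G 14] → take D-F (6); add D.
Step 3: frontier [C-D 16, E-G 14] → take E-G (14); add E.
Step 4: frontier [C-D 16, C-E 1, E-I 2, E-H 10] → take C-E (1); add C.
Step 5: frontier [C-H 18, E-I 2, E-H 10] → take E-I (2); add I.
Step 6: frontier [C-H 18, E-H 10, H-I 1] → take H-I (1); add H.
MST edges: F-G, D-F, E-G, C-E, E-I, H-I; total weight 7+6+14+1+2+1 = 31.

31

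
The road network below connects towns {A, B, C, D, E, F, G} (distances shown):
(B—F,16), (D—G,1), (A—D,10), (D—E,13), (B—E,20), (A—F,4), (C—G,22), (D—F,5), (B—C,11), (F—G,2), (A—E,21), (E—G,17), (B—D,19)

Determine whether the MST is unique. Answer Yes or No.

Kruskal's algorithm — process edges by increasing weight (ties by edge label):
D—G (1): add — endpoints in different components.
F—G (2): add — endpoints in different components.
A—F (4): add — endpoints in different components.
D—F (5): skip — D and F already connected.
A—D (10): skip — A and D already connected.
B—C (11): add — endpoints in different components.
D—E (13): add — endpoints in different components.
B—F (16): add — endpoints in different components.
Every non-tree edge has weight strictly greater than the heaviest edge on the tree path between its endpoints, so the MST is unique.

Yes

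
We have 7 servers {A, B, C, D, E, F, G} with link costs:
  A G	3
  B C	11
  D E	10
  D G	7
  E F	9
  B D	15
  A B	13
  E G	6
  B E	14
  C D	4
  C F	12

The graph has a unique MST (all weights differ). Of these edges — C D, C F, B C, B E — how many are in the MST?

2

Kruskal's algorithm — process edges by increasing weight (ties by edge label):
A G (3): add — endpoints in different components.
C D (4): add — endpoints in different components.
E G (6): add — endpoints in different components.
D G (7): add — endpoints in different components.
E F (9): add — endpoints in different components.
D E (10): skip — D and E already connected.
B C (11): add — endpoints in different components.
MST edge set: {A G, C D, E G, D G, E F, B C}.
Of the listed edges, {C D, B C} are in the MST → 2.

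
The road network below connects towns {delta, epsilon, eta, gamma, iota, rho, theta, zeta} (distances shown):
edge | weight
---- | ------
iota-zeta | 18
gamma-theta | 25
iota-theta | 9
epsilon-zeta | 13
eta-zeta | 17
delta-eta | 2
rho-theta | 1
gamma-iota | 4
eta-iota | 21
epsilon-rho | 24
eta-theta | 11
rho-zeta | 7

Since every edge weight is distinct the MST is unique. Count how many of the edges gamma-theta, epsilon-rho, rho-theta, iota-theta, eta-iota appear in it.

2

Kruskal: consider edges lightest-first.
rho-theta (1): add — endpoints in different components.
delta-eta (2): add — endpoints in different components.
gamma-iota (4): add — endpoints in different components.
rho-zeta (7): add — endpoints in different components.
iota-theta (9): add — endpoints in different components.
eta-theta (11): add — endpoints in different components.
epsilon-zeta (13): add — endpoints in different components.
MST edge set: {rho-theta, delta-eta, gamma-iota, rho-zeta, iota-theta, eta-theta, epsilon-zeta}.
Of the listed edges, {rho-theta, iota-theta} are in the MST → 2.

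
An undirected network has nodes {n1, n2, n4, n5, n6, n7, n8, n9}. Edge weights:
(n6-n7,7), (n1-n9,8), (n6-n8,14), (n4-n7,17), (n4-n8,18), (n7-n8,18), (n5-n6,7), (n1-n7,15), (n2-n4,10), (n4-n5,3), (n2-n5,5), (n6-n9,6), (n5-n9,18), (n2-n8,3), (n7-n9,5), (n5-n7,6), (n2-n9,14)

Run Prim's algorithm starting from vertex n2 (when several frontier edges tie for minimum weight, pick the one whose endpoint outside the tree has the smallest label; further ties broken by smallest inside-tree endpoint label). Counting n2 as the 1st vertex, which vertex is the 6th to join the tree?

n9

Prim's algorithm from n2:
Step 1: cheapest edge leaving the tree is n2-n8 (3); add n8.
Step 2: cheapest edge leaving the tree is n2-n5 (5); add n5.
Step 3: cheapest edge leaving the tree is n4-n5 (3); add n4.
Step 4: cheapest edge leaving the tree is n5-n7 (6); add n7.
Step 5: cheapest edge leaving the tree is n7-n9 (5); add n9.
Step 6: cheapest edge leaving the tree is n6-n9 (6); add n6.
Step 7: cheapest edge leaving the tree is n1-n9 (8); add n1.
Vertex order: n2, n8, n5, n4, n7, n9, n6, n1. The 6th vertex is n9.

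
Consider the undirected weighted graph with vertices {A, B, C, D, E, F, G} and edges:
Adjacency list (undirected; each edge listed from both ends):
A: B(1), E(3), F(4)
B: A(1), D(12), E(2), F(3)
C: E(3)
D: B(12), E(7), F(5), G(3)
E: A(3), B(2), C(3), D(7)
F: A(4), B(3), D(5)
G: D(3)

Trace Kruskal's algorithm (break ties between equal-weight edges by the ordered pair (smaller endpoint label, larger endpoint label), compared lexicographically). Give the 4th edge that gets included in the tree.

Kruskal: consider edges lightest-first.
A–B (1): add — endpoints in different components.
B–E (2): add — endpoints in different components.
A–E (3): skip — A and E already connected.
B–F (3): add — endpoints in different components.
C–E (3): add — endpoints in different components.
D–G (3): add — endpoints in different components.
A–F (4): skip — A and F already connected.
D–F (5): add — endpoints in different components.
The 4th edge added is C–E.

C-E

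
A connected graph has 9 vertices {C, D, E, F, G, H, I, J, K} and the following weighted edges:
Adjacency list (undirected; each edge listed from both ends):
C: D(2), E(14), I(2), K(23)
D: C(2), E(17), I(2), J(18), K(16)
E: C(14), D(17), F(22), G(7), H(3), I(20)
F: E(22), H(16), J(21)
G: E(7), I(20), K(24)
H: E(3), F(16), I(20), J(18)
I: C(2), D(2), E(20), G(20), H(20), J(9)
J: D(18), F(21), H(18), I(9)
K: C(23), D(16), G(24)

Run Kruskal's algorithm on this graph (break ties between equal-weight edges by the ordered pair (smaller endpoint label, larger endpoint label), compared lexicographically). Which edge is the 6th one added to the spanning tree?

C-E

Kruskal: consider edges lightest-first.
C–D (2): add — endpoints in different components.
C–I (2): add — endpoints in different components.
D–I (2): skip — D and I already connected.
E–H (3): add — endpoints in different components.
E–G (7): add — endpoints in different components.
I–J (9): add — endpoints in different components.
C–E (14): add — endpoints in different components.
D–K (16): add — endpoints in different components.
F–H (16): add — endpoints in different components.
The 6th edge added is C–E.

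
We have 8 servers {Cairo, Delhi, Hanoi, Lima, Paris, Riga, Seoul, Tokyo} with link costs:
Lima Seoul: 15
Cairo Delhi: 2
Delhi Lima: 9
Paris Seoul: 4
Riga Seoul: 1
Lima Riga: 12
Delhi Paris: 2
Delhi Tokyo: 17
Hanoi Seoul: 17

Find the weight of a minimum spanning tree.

52

Kruskal: consider edges lightest-first.
Riga Seoul (1): add — endpoints in different components.
Cairo Delhi (2): add — endpoints in different components.
Delhi Paris (2): add — endpoints in different components.
Paris Seoul (4): add — endpoints in different components.
Delhi Lima (9): add — endpoints in different components.
Lima Riga (12): skip — Lima and Riga already connected.
Lima Seoul (15): skip — Lima and Seoul already connected.
Delhi Tokyo (17): add — endpoints in different components.
Hanoi Seoul (17): add — endpoints in different components.
MST edges: Riga Seoul, Cairo Delhi, Delhi Paris, Paris Seoul, Delhi Lima, Delhi Tokyo, Hanoi Seoul; total weight 1+2+2+4+9+17+17 = 52.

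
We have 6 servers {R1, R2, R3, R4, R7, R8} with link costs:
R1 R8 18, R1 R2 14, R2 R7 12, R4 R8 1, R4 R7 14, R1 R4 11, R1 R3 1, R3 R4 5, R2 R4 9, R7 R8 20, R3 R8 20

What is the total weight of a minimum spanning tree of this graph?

Prim, starting at R4.
Step 1: frontier [R4 R8 1, R3 R4 5, R2 R4 9, R1 R4 11, R4 R7 14] → take R4 R8 (1); add R8.
Step 2: frontier [R3 R4 5, R2 R4 9, R1 R4 11, R4 R7 14, R1 R8 18, R3 R8 20, R7 R8 20] → take R3 R4 (5); add R3.
Step 3: frontier [R1 R3 1, R2 R4 9, R1 R4 11, R4 R7 14, R1 R8 18, R7 R8 20] → take R1 R3 (1); add R1.
Step 4: frontier [R1 R2 14, R2 R4 9, R4 R7 14, R7 R8 20] → take R2 R4 (9); add R2.
Step 5: frontier [R2 R7 12, R4 R7 14, R7 R8 20] → take R2 R7 (12); add R7.
MST edges: R4 R8, R3 R4, R1 R3, R2 R4, R2 R7; total weight 1+5+1+9+12 = 28.

28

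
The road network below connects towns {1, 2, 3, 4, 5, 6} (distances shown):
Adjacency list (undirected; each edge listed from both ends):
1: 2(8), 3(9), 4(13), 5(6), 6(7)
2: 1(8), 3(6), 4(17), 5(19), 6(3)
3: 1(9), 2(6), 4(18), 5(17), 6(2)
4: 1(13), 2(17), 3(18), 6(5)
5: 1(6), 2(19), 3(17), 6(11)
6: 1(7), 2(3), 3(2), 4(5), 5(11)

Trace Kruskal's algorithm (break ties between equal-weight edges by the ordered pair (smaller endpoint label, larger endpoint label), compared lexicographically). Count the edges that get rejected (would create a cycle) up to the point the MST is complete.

Kruskal: consider edges lightest-first.
3-6 (2): add. Components now {1} {2} {3,6} {4} {5}
2-6 (3): add. Components now {1} {2,3,6} {4} {5}
4-6 (5): add. Components now {1} {2,3,4,6} {5}
1-5 (6): add. Components now {1,5} {2,3,4,6}
2-3 (6): skip — 2 and 3 already connected.
1-6 (7): add. Components now {1,2,3,4,5,6}
Edges rejected before the tree was complete: 1.

1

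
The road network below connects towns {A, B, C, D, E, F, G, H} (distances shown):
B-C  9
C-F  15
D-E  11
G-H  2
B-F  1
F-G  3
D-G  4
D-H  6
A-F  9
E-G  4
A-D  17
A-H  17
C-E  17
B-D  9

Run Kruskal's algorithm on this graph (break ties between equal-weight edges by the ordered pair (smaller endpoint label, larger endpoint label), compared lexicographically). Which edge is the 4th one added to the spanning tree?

D-G

Sort edges by weight, then run Kruskal:
B-F (1): add — endpoints in different components.
G-H (2): add — endpoints in different components.
F-G (3): add — endpoints in different components.
D-G (4): add — endpoints in different components.
E-G (4): add — endpoints in different components.
D-H (6): skip — D and H already connected.
A-F (9): add — endpoints in different components.
B-C (9): add — endpoints in different components.
The 4th edge added is D-G.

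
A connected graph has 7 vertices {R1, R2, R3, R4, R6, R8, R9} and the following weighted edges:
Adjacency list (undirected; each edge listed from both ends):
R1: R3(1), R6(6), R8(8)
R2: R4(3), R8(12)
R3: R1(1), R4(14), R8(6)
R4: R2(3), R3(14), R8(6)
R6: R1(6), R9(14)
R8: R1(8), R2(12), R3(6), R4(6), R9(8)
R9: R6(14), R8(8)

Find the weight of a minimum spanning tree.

30

Prim's algorithm from R9:
Step 1: cheapest edge leaving the tree is R8–R9 (8); add R8.
Step 2: cheapest edge leaving the tree is R3–R8 (6); add R3.
Step 3: cheapest edge leaving the tree is R1–R3 (1); add R1.
Step 4: cheapest edge leaving the tree is R4–R8 (6); add R4.
Step 5: cheapest edge leaving the tree is R2–R4 (3); add R2.
Step 6: cheapest edge leaving the tree is R1–R6 (6); add R6.
MST edges: R8–R9, R3–R8, R1–R3, R4–R8, R2–R4, R1–R6; total weight 8+6+1+6+3+6 = 30.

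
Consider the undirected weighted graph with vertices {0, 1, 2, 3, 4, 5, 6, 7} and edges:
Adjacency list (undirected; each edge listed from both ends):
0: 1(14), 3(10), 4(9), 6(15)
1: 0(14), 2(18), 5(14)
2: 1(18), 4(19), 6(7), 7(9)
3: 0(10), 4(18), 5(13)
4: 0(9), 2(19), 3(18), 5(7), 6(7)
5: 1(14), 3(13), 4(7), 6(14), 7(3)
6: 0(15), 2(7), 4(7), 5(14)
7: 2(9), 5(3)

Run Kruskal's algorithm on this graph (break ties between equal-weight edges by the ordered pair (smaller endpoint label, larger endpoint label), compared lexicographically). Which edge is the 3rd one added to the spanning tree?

Kruskal's algorithm — process edges by increasing weight (ties by edge label):
5-7 (3): add — endpoints in different components.
2-6 (7): add — endpoints in different components.
4-5 (7): add — endpoints in different components.
4-6 (7): add — endpoints in different components.
0-4 (9): add — endpoints in different components.
2-7 (9): skip — 2 and 7 already connected.
0-3 (10): add — endpoints in different components.
3-5 (13): skip — 3 and 5 already connected.
0-1 (14): add — endpoints in different components.
The 3rd edge added is 4-5.

4-5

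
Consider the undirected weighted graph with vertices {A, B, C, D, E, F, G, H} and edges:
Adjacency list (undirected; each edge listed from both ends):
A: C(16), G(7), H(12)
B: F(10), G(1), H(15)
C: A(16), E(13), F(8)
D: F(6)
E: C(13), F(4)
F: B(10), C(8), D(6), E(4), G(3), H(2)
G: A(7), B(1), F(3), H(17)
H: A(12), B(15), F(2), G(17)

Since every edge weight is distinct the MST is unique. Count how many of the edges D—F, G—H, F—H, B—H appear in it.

Sort edges by weight, then run Kruskal:
B—G (1): add — endpoints in different components.
F—H (2): add — endpoints in different components.
F—G (3): add — endpoints in different components.
E—F (4): add — endpoints in different components.
D—F (6): add — endpoints in different components.
A—G (7): add — endpoints in different components.
C—F (8): add — endpoints in different components.
MST edge set: {B—G, F—H, F—G, E—F, D—F, A—G, C—F}.
Of the listed edges, {D—F, F—H} are in the MST → 2.

2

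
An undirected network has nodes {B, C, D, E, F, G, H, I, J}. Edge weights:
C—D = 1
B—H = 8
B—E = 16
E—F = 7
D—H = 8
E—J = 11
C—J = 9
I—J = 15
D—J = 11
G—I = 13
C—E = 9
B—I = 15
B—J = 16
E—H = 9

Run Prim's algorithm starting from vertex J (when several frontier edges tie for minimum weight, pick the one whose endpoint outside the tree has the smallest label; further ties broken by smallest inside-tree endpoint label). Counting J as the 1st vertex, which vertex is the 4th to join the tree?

H

Grow the tree from J using Prim:
Step 1: cheapest edge leaving the tree is C—J (9); add C.
Step 2: cheapest edge leaving the tree is C—D (1); add D.
Step 3: cheapest edge leaving the tree is D—H (8); add H.
Step 4: cheapest edge leaving the tree is B—H (8); add B.
Step 5: cheapest edge leaving the tree is C—E (9); add E.
Step 6: cheapest edge leaving the tree is E—F (7); add F.
Step 7: cheapest edge leaving the tree is B—I (15); add I.
Step 8: cheapest edge leaving the tree is G—I (13); add G.
Vertex order: J, C, D, H, B, E, F, I, G. The 4th vertex is H.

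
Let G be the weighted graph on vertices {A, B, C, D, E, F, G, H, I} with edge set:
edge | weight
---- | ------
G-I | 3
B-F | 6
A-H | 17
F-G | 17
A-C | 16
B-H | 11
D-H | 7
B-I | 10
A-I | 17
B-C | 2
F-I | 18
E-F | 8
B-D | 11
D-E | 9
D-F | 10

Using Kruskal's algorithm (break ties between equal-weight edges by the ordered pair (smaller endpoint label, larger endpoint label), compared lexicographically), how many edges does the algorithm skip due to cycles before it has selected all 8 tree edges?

Sort edges by weight, then run Kruskal:
B-C (2): add — endpoints in different components.
G-I (3): add — endpoints in different components.
B-F (6): add — endpoints in different components.
D-H (7): add — endpoints in different components.
E-F (8): add — endpoints in different components.
D-E (9): add — endpoints in different components.
B-I (10): add — endpoints in different components.
D-F (10): skip — D and F already connected.
B-D (11): skip — B and D already connected.
B-H (11): skip — B and H already connected.
A-C (16): add — endpoints in different components.
Edges rejected before the tree was complete: 3.

3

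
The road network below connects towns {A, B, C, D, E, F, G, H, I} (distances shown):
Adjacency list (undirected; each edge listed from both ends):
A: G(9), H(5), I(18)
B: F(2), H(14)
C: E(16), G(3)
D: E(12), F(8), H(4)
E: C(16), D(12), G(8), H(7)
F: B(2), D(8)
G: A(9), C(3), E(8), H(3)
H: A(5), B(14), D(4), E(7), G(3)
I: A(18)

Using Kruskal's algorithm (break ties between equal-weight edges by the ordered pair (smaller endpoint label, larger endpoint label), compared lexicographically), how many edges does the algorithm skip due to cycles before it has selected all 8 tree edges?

Sort edges by weight, then run Kruskal:
B F (2): add — endpoints in different components.
C G (3): add — endpoints in different components.
G H (3): add — endpoints in different components.
D H (4): add — endpoints in different components.
A H (5): add — endpoints in different components.
E H (7): add — endpoints in different components.
D F (8): add — endpoints in different components.
E G (8): skip — E and G already connected.
A G (9): skip — A and G already connected.
D E (12): skip — D and E already connected.
B H (14): skip — B and H already connected.
C E (16): skip — C and E already connected.
A I (18): add — endpoints in different components.
Edges rejected before the tree was complete: 5.

5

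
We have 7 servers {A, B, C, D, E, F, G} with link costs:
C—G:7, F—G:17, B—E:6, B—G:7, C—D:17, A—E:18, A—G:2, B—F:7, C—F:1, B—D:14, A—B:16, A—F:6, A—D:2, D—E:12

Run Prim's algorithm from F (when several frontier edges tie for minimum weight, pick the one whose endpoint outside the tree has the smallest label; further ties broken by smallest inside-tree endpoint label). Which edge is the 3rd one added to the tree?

Prim, starting at F.
Step 1: frontier [C—F 1, A—F 6, B—F 7, F—G 17] → take C—F (1); add C.
Step 2: frontier [C—G 7, C—D 17, A—F 6, B—F 7, F—G 17] → take A—F (6); add A.
Step 3: frontier [A—D 2, A—G 2, A—B 16, A—E 18, C—G 7, C—D 17, B—F 7, F—G 17] → take A—D (2); add D.
Step 4: frontier [A—G 2, A—B 16, A—E 18, C—G 7, D—E 12, B—D 14, B—F 7, F—G 17] → take A—G (2); add G.
Step 5: frontier [A—B 16, A—E 18, D—E 12, B—D 14, B—F 7, B—G 7] → take B—F (7); add B.
Step 6: frontier [A—E 18, B—E 6, D—E 12] → take B—E (6); add E.
The 3rd edge added is A—D.

A-D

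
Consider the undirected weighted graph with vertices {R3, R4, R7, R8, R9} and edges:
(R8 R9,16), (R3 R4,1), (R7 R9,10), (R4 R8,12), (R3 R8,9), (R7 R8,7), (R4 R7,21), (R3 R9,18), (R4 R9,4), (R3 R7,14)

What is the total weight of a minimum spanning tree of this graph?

21

Kruskal's algorithm — process edges by increasing weight (ties by edge label):
R3 R4 (1): add. Components now {R8} {R3,R4} {R9} {R7}
R4 R9 (4): add. Components now {R8} {R3,R4,R9} {R7}
R7 R8 (7): add. Components now {R7,R8} {R3,R4,R9}
R3 R8 (9): add. Components now {R3,R4,R7,R8,R9}
MST edges: R3 R4, R4 R9, R7 R8, R3 R8; total weight 1+4+7+9 = 21.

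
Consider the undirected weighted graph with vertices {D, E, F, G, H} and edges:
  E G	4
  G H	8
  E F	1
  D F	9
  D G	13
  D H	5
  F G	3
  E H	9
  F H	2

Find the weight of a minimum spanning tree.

11

Prim, starting at E.
Step 1: frontier [E F 1, E G 4, E H 9] → take E F (1); add F.
Step 2: frontier [E G 4, E H 9, F H 2, F G 3, D F 9] → take F H (2); add H.
Step 3: frontier [E G 4, F G 3, D F 9, D H 5, G H 8] → take F G (3); add G.
Step 4: frontier [D F 9, D G 13, D H 5] → take D H (5); add D.
MST edges: E F, F H, F G, D H; total weight 1+2+3+5 = 11.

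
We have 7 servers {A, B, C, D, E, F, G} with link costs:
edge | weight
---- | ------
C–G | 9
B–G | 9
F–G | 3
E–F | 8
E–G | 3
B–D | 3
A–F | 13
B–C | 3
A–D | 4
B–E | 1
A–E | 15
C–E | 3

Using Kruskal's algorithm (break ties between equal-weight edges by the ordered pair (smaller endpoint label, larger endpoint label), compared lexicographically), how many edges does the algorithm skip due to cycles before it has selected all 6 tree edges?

1

Sort edges by weight, then run Kruskal:
B–E (1): add. Components now {A} {B,E} {C} {D} {F} {G}
B–C (3): add. Components now {A} {B,C,E} {D} {F} {G}
B–D (3): add. Components now {A} {B,C,D,E} {F} {G}
C–E (3): skip — C and E already connected.
E–G (3): add. Components now {A} {B,C,D,E,G} {F}
F–G (3): add. Components now {A} {B,C,D,E,F,G}
A–D (4): add. Components now {A,B,C,D,E,F,G}
Edges rejected before the tree was complete: 1.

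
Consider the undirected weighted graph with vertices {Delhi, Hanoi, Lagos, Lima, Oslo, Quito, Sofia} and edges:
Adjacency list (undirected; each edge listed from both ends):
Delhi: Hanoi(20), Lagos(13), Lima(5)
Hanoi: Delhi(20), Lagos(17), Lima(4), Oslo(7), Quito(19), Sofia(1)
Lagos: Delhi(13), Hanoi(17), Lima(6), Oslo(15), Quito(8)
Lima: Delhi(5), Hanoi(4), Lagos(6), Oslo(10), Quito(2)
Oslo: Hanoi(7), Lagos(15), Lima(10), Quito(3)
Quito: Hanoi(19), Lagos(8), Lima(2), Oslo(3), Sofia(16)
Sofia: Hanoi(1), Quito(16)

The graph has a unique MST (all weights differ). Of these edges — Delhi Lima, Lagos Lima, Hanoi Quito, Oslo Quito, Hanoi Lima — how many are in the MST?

Sort edges by weight, then run Kruskal:
Hanoi Sofia (1): add. Components now {Hanoi,Sofia} {Quito} {Lima} {Lagos} {Delhi} {Oslo}
Lima Quito (2): add. Components now {Hanoi,Sofia} {Lima,Quito} {Lagos} {Delhi} {Oslo}
Oslo Quito (3): add. Components now {Hanoi,Sofia} {Lima,Oslo,Quito} {Lagos} {Delhi}
Hanoi Lima (4): add. Components now {Hanoi,Lima,Oslo,Quito,Sofia} {Lagos} {Delhi}
Delhi Lima (5): add. Components now {Delhi,Hanoi,Lima,Oslo,Quito,Sofia} {Lagos}
Lagos Lima (6): add. Components now {Delhi,Hanoi,Lagos,Lima,Oslo,Quito,Sofia}
MST edge set: {Hanoi Sofia, Lima Quito, Oslo Quito, Hanoi Lima, Delhi Lima, Lagos Lima}.
Of the listed edges, {Delhi Lima, Lagos Lima, Oslo Quito, Hanoi Lima} are in the MST → 4.

4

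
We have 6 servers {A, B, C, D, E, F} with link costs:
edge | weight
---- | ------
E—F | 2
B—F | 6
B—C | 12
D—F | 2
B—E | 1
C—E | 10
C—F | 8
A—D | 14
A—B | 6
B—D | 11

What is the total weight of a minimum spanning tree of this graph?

19

Kruskal: consider edges lightest-first.
B—E (1): add — endpoints in different components.
D—F (2): add — endpoints in different components.
E—F (2): add — endpoints in different components.
A—B (6): add — endpoints in different components.
B—F (6): skip — B and F already connected.
C—F (8): add — endpoints in different components.
MST edges: B—E, D—F, E—F, A—B, C—F; total weight 1+2+2+6+8 = 19.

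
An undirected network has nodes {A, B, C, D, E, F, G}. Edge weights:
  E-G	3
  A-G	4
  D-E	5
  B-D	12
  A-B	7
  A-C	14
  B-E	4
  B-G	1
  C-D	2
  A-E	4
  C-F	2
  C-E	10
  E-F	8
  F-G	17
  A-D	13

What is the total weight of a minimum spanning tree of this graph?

Kruskal: consider edges lightest-first.
B-G (1): add. Components now {A} {B,G} {C} {D} {E} {F}
C-D (2): add. Components now {A} {B,G} {C,D} {E} {F}
C-F (2): add. Components now {A} {B,G} {C,D,F} {E}
E-G (3): add. Components now {A} {B,E,G} {C,D,F}
A-E (4): add. Components now {A,B,E,G} {C,D,F}
A-G (4): skip — A and G already connected.
B-E (4): skip — B and E already connected.
D-E (5): add. Components now {A,B,C,D,E,F,G}
MST edges: B-G, C-D, C-F, E-G, A-E, D-E; total weight 1+2+2+3+4+5 = 17.

17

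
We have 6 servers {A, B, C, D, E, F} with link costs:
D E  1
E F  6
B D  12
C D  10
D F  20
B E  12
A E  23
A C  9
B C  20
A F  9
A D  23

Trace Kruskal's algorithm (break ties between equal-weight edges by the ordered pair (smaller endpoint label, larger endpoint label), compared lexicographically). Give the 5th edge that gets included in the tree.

B-D

Kruskal: consider edges lightest-first.
D E (1): add. Components now {A} {B} {C} {D,E} {F}
E F (6): add. Components now {A} {B} {C} {D,E,F}
A C (9): add. Components now {A,C} {B} {D,E,F}
A F (9): add. Components now {A,C,D,E,F} {B}
C D (10): skip — C and D already connected.
B D (12): add. Components now {A,B,C,D,E,F}
The 5th edge added is B D.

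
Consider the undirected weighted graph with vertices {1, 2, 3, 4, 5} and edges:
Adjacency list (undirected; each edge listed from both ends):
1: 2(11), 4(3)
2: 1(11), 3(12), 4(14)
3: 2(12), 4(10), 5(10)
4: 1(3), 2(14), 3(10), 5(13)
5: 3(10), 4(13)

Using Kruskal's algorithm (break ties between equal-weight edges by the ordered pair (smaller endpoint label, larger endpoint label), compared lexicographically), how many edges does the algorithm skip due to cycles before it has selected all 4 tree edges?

0

Sort edges by weight, then run Kruskal:
1-4 (3): add — endpoints in different components.
3-4 (10): add — endpoints in different components.
3-5 (10): add — endpoints in different components.
1-2 (11): add — endpoints in different components.
Edges rejected before the tree was complete: 0.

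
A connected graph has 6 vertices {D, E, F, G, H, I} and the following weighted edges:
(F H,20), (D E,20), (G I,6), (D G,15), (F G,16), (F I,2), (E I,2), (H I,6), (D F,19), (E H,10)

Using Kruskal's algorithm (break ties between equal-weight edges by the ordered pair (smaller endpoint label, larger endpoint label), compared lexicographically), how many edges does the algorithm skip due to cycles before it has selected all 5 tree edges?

1

Kruskal's algorithm — process edges by increasing weight (ties by edge label):
E I (2): add. Components now {D} {E,I} {F} {G} {H}
F I (2): add. Components now {D} {E,F,I} {G} {H}
G I (6): add. Components now {D} {E,F,G,I} {H}
H I (6): add. Components now {D} {E,F,G,H,I}
E H (10): skip — E and H already connected.
D G (15): add. Components now {D,E,F,G,H,I}
Edges rejected before the tree was complete: 1.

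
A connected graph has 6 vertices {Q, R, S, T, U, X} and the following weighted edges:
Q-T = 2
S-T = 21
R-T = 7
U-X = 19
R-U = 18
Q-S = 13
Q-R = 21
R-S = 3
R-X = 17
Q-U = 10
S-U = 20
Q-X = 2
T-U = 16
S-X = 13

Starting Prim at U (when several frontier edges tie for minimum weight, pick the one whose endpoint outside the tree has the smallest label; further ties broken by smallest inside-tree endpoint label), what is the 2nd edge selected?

Grow the tree from U using Prim:
Step 1: cheapest edge leaving the tree is Q-U (10); add Q.
Step 2: cheapest edge leaving the tree is Q-T (2); add T.
Step 3: cheapest edge leaving the tree is Q-X (2); add X.
Step 4: cheapest edge leaving the tree is R-T (7); add R.
Step 5: cheapest edge leaving the tree is R-S (3); add S.
The 2nd edge added is Q-T.

Q-T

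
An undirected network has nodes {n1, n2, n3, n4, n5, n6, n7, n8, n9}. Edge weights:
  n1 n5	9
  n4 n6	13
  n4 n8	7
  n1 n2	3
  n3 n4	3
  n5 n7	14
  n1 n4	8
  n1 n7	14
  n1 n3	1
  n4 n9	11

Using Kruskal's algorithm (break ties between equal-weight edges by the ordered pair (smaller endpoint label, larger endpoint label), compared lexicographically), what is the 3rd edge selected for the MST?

n3-n4

Kruskal: consider edges lightest-first.
n1 n3 (1): add — endpoints in different components.
n1 n2 (3): add — endpoints in different components.
n3 n4 (3): add — endpoints in different components.
n4 n8 (7): add — endpoints in different components.
n1 n4 (8): skip — n4 and n1 already connected.
n1 n5 (9): add — endpoints in different components.
n4 n9 (11): add — endpoints in different components.
n4 n6 (13): add — endpoints in different components.
n1 n7 (14): add — endpoints in different components.
The 3rd edge added is n3 n4.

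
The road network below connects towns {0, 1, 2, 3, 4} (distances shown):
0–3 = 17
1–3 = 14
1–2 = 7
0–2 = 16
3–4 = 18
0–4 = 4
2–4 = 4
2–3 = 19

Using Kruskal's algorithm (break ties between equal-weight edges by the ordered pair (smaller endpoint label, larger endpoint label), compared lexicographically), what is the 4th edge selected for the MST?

1-3

Kruskal: consider edges lightest-first.
0–4 (4): add. Components now {0,4} {1} {2} {3}
2–4 (4): add. Components now {0,2,4} {1} {3}
1–2 (7): add. Components now {0,1,2,4} {3}
1–3 (14): add. Components now {0,1,2,3,4}
The 4th edge added is 1–3.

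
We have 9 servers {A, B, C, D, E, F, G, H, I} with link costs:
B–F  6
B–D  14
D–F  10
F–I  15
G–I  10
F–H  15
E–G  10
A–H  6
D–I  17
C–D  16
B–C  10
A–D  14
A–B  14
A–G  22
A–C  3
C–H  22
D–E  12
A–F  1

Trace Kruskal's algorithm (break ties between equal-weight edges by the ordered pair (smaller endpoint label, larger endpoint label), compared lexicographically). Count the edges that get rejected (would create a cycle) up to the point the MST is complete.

Sort edges by weight, then run Kruskal:
A–F (1): add — endpoints in different components.
A–C (3): add — endpoints in different components.
A–H (6): add — endpoints in different components.
B–F (6): add — endpoints in different components.
B–C (10): skip — B and C already connected.
D–F (10): add — endpoints in different components.
E–G (10): add — endpoints in different components.
G–I (10): add — endpoints in different components.
D–E (12): add — endpoints in different components.
Edges rejected before the tree was complete: 1.

1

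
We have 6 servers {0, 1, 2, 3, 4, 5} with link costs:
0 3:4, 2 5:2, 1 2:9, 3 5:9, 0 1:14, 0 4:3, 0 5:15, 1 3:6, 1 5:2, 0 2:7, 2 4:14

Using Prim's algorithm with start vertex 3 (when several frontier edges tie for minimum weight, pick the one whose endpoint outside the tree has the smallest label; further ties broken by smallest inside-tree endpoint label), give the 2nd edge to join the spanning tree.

0-4

Prim, starting at 3.
Step 1: cheapest edge leaving the tree is 0 3 (4); add 0.
Step 2: cheapest edge leaving the tree is 0 4 (3); add 4.
Step 3: cheapest edge leaving the tree is 1 3 (6); add 1.
Step 4: cheapest edge leaving the tree is 1 5 (2); add 5.
Step 5: cheapest edge leaving the tree is 2 5 (2); add 2.
The 2nd edge added is 0 4.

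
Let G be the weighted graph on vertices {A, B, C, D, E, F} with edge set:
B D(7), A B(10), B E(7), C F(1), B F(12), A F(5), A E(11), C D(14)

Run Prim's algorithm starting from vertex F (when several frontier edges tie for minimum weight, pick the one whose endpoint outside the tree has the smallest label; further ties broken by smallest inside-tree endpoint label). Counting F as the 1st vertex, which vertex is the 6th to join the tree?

E

Prim, starting at F.
Step 1: frontier [C F 1, A F 5, B F 12] → take C F (1); add C.
Step 2: frontier [C D 14, A F 5, B F 12] → take A F (5); add A.
Step 3: frontier [A B 10, A E 11, C D 14, B F 12] → take A B (10); add B.
Step 4: frontier [A E 11, B D 7, B E 7, C D 14] → take B D (7); add D.
Step 5: frontier [A E 11, B E 7] → take B E (7); add E.
Vertex order: F, C, A, B, D, E. The 6th vertex is E.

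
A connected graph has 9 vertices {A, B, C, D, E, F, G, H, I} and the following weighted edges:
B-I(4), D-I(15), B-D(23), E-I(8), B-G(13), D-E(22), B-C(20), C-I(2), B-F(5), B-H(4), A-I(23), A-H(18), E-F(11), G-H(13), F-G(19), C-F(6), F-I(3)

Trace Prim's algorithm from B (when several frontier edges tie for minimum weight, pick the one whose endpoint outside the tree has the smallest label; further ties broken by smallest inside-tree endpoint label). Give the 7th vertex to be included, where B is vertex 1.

Prim's algorithm from B:
Step 1: cheapest edge leaving the tree is B-H (4); add H.
Step 2: cheapest edge leaving the tree is B-I (4); add I.
Step 3: cheapest edge leaving the tree is C-I (2); add C.
Step 4: cheapest edge leaving the tree is F-I (3); add F.
Step 5: cheapest edge leaving the tree is E-I (8); add E.
Step 6: cheapest edge leaving the tree is B-G (13); add G.
Step 7: cheapest edge leaving the tree is D-I (15); add D.
Step 8: cheapest edge leaving the tree is A-H (18); add A.
Vertex order: B, H, I, C, F, E, G, D, A. The 7th vertex is G.

G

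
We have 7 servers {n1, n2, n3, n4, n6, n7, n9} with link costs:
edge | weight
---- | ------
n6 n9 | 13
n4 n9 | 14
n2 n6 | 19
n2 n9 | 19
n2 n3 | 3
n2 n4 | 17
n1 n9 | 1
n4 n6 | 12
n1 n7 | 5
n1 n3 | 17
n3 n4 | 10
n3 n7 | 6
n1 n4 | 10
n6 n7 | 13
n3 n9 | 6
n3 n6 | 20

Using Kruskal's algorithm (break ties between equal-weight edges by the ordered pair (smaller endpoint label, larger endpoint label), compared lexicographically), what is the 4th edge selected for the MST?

n3-n7

Sort edges by weight, then run Kruskal:
n1 n9 (1): add — endpoints in different components.
n2 n3 (3): add — endpoints in different components.
n1 n7 (5): add — endpoints in different components.
n3 n7 (6): add — endpoints in different components.
n3 n9 (6): skip — n9 and n3 already connected.
n1 n4 (10): add — endpoints in different components.
n3 n4 (10): skip — n4 and n3 already connected.
n4 n6 (12): add — endpoints in different components.
The 4th edge added is n3 n7.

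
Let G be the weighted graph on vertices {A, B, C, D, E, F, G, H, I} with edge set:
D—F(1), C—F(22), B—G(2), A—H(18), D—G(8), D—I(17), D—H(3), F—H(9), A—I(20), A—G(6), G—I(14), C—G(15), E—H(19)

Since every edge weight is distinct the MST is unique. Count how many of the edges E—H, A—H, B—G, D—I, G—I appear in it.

3

Kruskal's algorithm — process edges by increasing weight (ties by edge label):
D—F (1): add — endpoints in different components.
B—G (2): add — endpoints in different components.
D—H (3): add — endpoints in different components.
A—G (6): add — endpoints in different components.
D—G (8): add — endpoints in different components.
F—H (9): skip — F and H already connected.
G—I (14): add — endpoints in different components.
C—G (15): add — endpoints in different components.
D—I (17): skip — D and I already connected.
A—H (18): skip — A and H already connected.
E—H (19): add — endpoints in different components.
MST edge set: {D—F, B—G, D—H, A—G, D—G, G—I, C—G, E—H}.
Of the listed edges, {E—H, B—G, G—I} are in the MST → 3.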